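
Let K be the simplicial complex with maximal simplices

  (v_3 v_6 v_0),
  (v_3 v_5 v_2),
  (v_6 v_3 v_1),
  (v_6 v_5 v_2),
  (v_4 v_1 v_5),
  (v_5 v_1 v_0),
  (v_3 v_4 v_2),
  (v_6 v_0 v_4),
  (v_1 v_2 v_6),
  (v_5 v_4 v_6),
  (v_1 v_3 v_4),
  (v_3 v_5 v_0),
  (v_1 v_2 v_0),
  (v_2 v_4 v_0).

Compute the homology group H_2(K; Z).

K has 7 vertices, 21 edges, 14 triangles.
rank ∂_2 = 13, rank ∂_3 = 0 ⇒ b_2 = 14 − 13 − 0 = 1. So H_2 = Z.

H_2 ≅ Z.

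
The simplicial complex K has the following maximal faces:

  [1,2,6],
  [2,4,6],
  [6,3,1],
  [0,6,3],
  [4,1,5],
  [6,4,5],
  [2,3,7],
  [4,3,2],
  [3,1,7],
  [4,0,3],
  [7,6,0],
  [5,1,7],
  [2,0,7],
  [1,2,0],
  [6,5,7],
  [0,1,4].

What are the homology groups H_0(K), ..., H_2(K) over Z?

H_0 = Z,  H_1 = Z^2,  H_2 = Z.

K has 8 vertices, 24 edges, 16 triangles.
rank ∂_0 = 0, rank ∂_1 = 7 ⇒ b_0 = 8 − 0 − 7 = 1; all invariant factors of ∂_1 are 1 so no torsion. So H_0 ≅ Z.
rank ∂_1 = 7, rank ∂_2 = 15 ⇒ b_1 = 24 − 7 − 15 = 2; all invariant factors of ∂_2 are 1 so no torsion. So H_1 ≅ Z^2.
rank ∂_2 = 15, rank ∂_3 = 0 ⇒ b_2 = 16 − 15 − 0 = 1. So H_2 ≅ Z.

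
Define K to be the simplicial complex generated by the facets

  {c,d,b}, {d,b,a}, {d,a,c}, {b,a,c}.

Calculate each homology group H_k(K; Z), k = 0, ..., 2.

K has 4 vertices, 6 edges, 4 triangles.
rank ∂_0 = 0, rank ∂_1 = 3 ⇒ b_0 = 4 − 0 − 3 = 1; all invariant factors of ∂_1 are 1 so no torsion. So H_0 ≅ Z.
rank ∂_1 = 3, rank ∂_2 = 3 ⇒ b_1 = 6 − 3 − 3 = 0; all invariant factors of ∂_2 are 1 so no torsion. So H_1 ≅ 0.
rank ∂_2 = 3, rank ∂_3 = 0 ⇒ b_2 = 4 − 3 − 0 = 1. So H_2 ≅ Z.

H_0 = Z,  H_1 = 0,  H_2 = Z.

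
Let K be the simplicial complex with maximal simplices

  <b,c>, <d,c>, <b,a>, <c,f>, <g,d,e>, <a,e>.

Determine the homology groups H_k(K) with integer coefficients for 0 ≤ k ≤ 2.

H_0 = Z,  H_1 = Z,  H_2 = 0.

Fix the vertex order a < b < c < d < e < f < g and write every simplex with vertices in increasing order. Then dim K = 2 and the simplices of K are:

  0-simplices (7): a, b, c, d, e, f, g
  1-simplices (8): ab, ae, bc, cd, cf, de, dg, eg
  2-simplices (1): deg

giving chain groups C_0 ≅ Z^7, C_1 ≅ Z^8, C_2 ≅ Z^1.

The boundary map ∂_1: C_1 → C_0 is given by ∂[p,q] = [q] − [p].
As a 7×8 matrix over Z this has rank 6, with invariant factors (1,1,1,1,1,1).

Boundary ∂_2: C_2 → C_1 sends each 2-simplex [p,q,r] to [q,r] − [p,r] + [p,q]. For instance
  ∂deg = eg − dg + de.
The resulting 8×1 matrix has rank 1, and its Smith normal form has invariant factors (1).

Now H_k = ker ∂_k / im ∂_{k+1}, so:

  H_0: rank C_0 − rank ∂_1 = 7 − 6 = 1, and the invariant factors of ∂_1 are all 1, so H_0 = Z.
  H_1: rank ker ∂_1 − rank ∂_2 = (8 − 6) − 1 = 1, and the invariant factors of ∂_2 are all 1, so H_1 = Z.
  H_2: rank ker ∂_2 − rank ∂_3 = (1 − 1) − 0 = 0, and there is no ∂_3, so H_2 = 0.

As a check, the Euler characteristic is 7 − 8 + 1 = 0, which agrees with 1 − 1 + 0 = 0.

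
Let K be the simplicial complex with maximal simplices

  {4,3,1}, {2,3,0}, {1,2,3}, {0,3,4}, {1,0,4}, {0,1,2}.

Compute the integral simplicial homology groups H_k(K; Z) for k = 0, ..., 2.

K has 5 vertices, 9 edges, 6 triangles.
rank ∂_0 = 0, rank ∂_1 = 4 ⇒ b_0 = 5 − 0 − 4 = 1; all invariant factors of ∂_1 are 1 so no torsion. So H_0 ≅ Z.
rank ∂_1 = 4, rank ∂_2 = 5 ⇒ b_1 = 9 − 4 − 5 = 0; all invariant factors of ∂_2 are 1 so no torsion. So H_1 ≅ 0.
rank ∂_2 = 5, rank ∂_3 = 0 ⇒ b_2 = 6 − 5 − 0 = 1. So H_2 ≅ Z.

H_0 ≅ Z,  H_1 = 0,  H_2 ≅ Z.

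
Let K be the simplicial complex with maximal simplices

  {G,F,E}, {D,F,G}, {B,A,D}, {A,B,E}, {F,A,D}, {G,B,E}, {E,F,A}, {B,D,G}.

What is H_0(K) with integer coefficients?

H_0 ≅ Z.

Fix the vertex order A < B < D < E < F < G and write every simplex with vertices in increasing order. Then dim K = 2 and the simplices of K are:

  0-simplices (6): A, B, D, E, F, G
  1-simplices (12): AB, AD, AE, AF, BD, BE, BG, DF, DG, EF, EG, FG
  2-simplices (8): ABD, ABE, ADF, AEF, BDG, BEG, DFG, EFG

so the chain groups are C_0 ≅ Z^6, C_1 ≅ Z^12, C_2 ≅ Z^8.

The boundary map ∂_1: C_1 → C_0 is given by ∂[p,q] = [q] − [p].
As a 6×12 matrix over Z this has rank 5, with invariant factors (1,1,1,1,1).

∂_2: C_2 → C_1 maps a triangle to the signed sum of its edges. For instance
  ∂ABE = BE − AE + AB,
  ∂EFG = FG − EG + EF.
The resulting 12×8 matrix has rank 7, and its Smith normal form has invariant factors (1,1,1,1,1,1,1).

Now H_k = ker ∂_k / im ∂_{k+1}, so:

  H_0: rank C_0 − rank ∂_1 = 6 − 5 = 1, and the invariant factors of ∂_1 are all 1, so H_0 ≅ Z.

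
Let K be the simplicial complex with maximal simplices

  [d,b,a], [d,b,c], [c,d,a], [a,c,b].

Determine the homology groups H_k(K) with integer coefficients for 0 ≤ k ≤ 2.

We work with the vertex ordering a < b < c < d. The simplices of K, each written with vertices in increasing order, are:

  0-simplices (4): a, b, c, d
  1-simplices (6): ab, ac, ad, bc, bd, cd
  2-simplices (4): abc, abd, acd, bcd

giving chain groups C_0 ≅ Z^4, C_1 ≅ Z^6, C_2 ≅ Z^4.

∂_1: C_1 → C_0 is given by ∂[p,q] = [q] − [p].
The resulting 4×6 matrix has rank 3, and its Smith normal form has invariant factors (1,1,1).

∂_2: C_2 → C_1 acts by ∂[p,q,r] = [q,r] − [p,r] + [p,q]. For instance
  ∂bcd = cd − bd + bc,
  ∂acd = cd − ad + ac.
This gives a 6×4 integer matrix of rank 3; reducing to Smith normal form yields diagonal entries (1,1,1).

Now H_k = ker ∂_k / im ∂_{k+1}, so:

  H_0: rank C_0 − rank ∂_1 = 4 − 3 = 1, and the invariant factors of ∂_1 are all 1, so H_0 = Z.
  H_1: rank ker ∂_1 − rank ∂_2 = (6 − 3) − 3 = 0, and the invariant factors of ∂_2 are all 1, so H_1 = 0.
  H_2: rank ker ∂_2 − rank ∂_3 = (4 − 3) − 0 = 1, and there is no ∂_3, so H_2 = Z.

As a check, the Euler characteristic is 4 − 6 + 4 = 2, which agrees with 1 − 0 + 1 = 2.

H_0 ≅ Z,  H_1 = 0,  H_2 ≅ Z.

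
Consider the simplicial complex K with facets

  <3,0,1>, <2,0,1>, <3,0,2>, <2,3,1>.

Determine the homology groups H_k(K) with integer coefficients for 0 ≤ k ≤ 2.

H_0 ≅ Z,  H_1 = 0,  H_2 ≅ Z.

We work with the vertex ordering 0 < 1 < 2 < 3. The simplices of K, each written with vertices in increasing order, are:

  0-simplices (4): [0], [1], [2], [3]
  1-simplices (6): [0,1], [0,2], [0,3], [1,2], [1,3], [2,3]
  2-simplices (4): [0,1,2], [0,1,3], [0,2,3], [1,2,3]

giving chain groups C_0 ≅ Z^4, C_1 ≅ Z^6, C_2 ≅ Z^4.

Boundary ∂_1: C_1 → C_0 sends each edge [p,q] (with p < q) to q − p. For instance
  ∂[0,1] = [1] − [0].
The 4×6 boundary matrix has rank 3 and Smith normal form diag(1,1,1).

The boundary map ∂_2: C_2 → C_1 sends each 2-simplex [p,q,r] to [q,r] − [p,r] + [p,q]. For instance
  ∂[0,1,2] = [1,2] − [0,2] + [0,1],
  ∂[0,1,3] = [1,3] − [0,3] + [0,1].
As a 6×4 matrix over Z this has rank 3, with invariant factors (1,1,1).

Computing H_k = (kernel of ∂_k) / (image of ∂_{k+1}):

  H_0: rank C_0 − rank ∂_1 = 4 − 3 = 1, and the invariant factors of ∂_1 are all 1, so H_0 = Z.
  H_1: rank ker ∂_1 − rank ∂_2 = (6 − 3) − 3 = 0, and the invariant factors of ∂_2 are all 1, so H_1 = 0.
  H_2: rank ker ∂_2 − rank ∂_3 = (4 − 3) − 0 = 1, and there is no ∂_3, so H_2 = Z.

(K is a triangulation of the 2-sphere S^2.)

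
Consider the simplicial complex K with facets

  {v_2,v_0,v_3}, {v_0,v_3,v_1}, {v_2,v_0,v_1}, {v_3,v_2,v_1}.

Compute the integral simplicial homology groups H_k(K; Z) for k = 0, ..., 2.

H_0 = Z,  H_1 = 0,  H_2 = Z.

We work with the vertex ordering v_0 < v_1 < v_2 < v_3. The simplices of K, each written with vertices in increasing order, are:

  0-simplices (4): [v_0], [v_1], [v_2], [v_3]
  1-simplices (6): [v_0,v_1], [v_0,v_2], [v_0,v_3], [v_1,v_2], [v_1,v_3], [v_2,v_3]
  2-simplices (4): [v_0,v_1,v_2], [v_0,v_1,v_3], [v_0,v_2,v_3], [v_1,v_2,v_3]

so the chain groups are C_0 ≅ Z^4, C_1 ≅ Z^6, C_2 ≅ Z^4.

The boundary map ∂_1: C_1 → C_0 is given by ∂[p,q] = [q] − [p].
This gives a 4×6 integer matrix of rank 3; reducing to Smith normal form yields diagonal entries (1,1,1).

∂_2: C_2 → C_1 maps a triangle to the signed sum of its edges. For instance
  ∂[v_0,v_1,v_2] = [v_1,v_2] − [v_0,v_2] + [v_0,v_1],
  ∂[v_0,v_2,v_3] = [v_2,v_3] − [v_0,v_3] + [v_0,v_2].
The 6×4 boundary matrix has rank 3 and Smith normal form diag(1,1,1).

Reading off H_k = ker ∂_k / im ∂_{k+1}:

  H_0: rank C_0 − rank ∂_1 = 4 − 3 = 1, and the invariant factors of ∂_1 are all 1, so H_0 = Z.
  H_1: rank ker ∂_1 − rank ∂_2 = (6 − 3) − 3 = 0, and the invariant factors of ∂_2 are all 1, so H_1 = 0.
  H_2: rank ker ∂_2 − rank ∂_3 = (4 − 3) − 0 = 1, and there is no ∂_3, so H_2 = Z.

As a check, the Euler characteristic is 4 − 6 + 4 = 2, which agrees with 1 − 0 + 1 = 2.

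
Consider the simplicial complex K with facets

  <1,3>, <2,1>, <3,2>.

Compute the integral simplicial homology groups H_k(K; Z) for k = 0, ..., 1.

Fix the vertex order 1 < 2 < 3 and write every simplex with vertices in increasing order. Then dim K = 1 and the simplices of K are:

  0-simplices (3): [1], [2], [3]
  1-simplices (3): [1,2], [1,3], [2,3]

Hence C_0 ≅ Z^3, C_1 ≅ Z^3.

The boundary map ∂_1: C_1 → C_0 sends each edge [p,q] (with p < q) to q − p.
The 3×3 boundary matrix has rank 2 and Smith normal form diag(1,1).

Now H_k = ker ∂_k / im ∂_{k+1}, so:

  H_0: rank C_0 − rank ∂_1 = 3 − 2 = 1, and the invariant factors of ∂_1 are all 1, so H_0 ≅ Z.
  H_1: rank ker ∂_1 − rank ∂_2 = (3 − 2) − 0 = 1, and there is no ∂_2, so H_1 ≅ Z.

As a check, the Euler characteristic is 3 − 3 = 0, which agrees with 1 − 1 = 0.
(K is a triangulation of the circle S^1.)

H_0 = Z,  H_1 = Z.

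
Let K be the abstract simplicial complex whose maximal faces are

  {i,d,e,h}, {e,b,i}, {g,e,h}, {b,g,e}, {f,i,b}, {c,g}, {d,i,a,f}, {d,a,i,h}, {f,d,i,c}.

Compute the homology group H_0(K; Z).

Take the total order a < b < c < d < e < f < g < h < i on the vertex set. Then K (dimension 3) consists of the simplices:

  0-simplices (9): a, b, c, d, e, f, g, h, i
  1-simplices (22): ad, af, ah, ai, be, bf, bg, bi, cd, cf, cg, ci, de, df, dh, di, eg, eh, ei, fi, gh, hi
  2-simplices (17): adf, adh, adi, afi, ahi, beg, bei, bfi, cdf, cdi, cfi, deh, dei, dfi, dhi, egh, ehi
  3-simplices (4): adfi, adhi, cdfi, dehi

Hence C_0 ≅ Z^9, C_1 ≅ Z^22, C_2 ≅ Z^17, C_3 ≅ Z^4.

The boundary map ∂_1: C_1 → C_0 sends each edge [p,q] (with p < q) to q − p.
As a 9×22 matrix over Z this has rank 8, with invariant factors (1,1,1,1,1,1,1,1).

Boundary ∂_2: C_2 → C_1 maps a triangle to the signed sum of its edges. For instance
  ∂bfi = fi − bi + bf,
  ∂adh = dh − ah + ad.
The resulting 22×17 matrix has rank 13, and its Smith normal form has invariant factors (1,1,1,1,1,1,1,1,1,1,1,1,1).

∂_3: C_3 → C_2 sends each 3-simplex σ to the alternating sum Σ_i (−1)^i (σ with its i-th vertex removed). For instance
  ∂dehi = ehi − dhi + dei − deh,
  ∂cdfi = dfi − cfi + cdi − cdf.
The resulting 17×4 matrix has rank 4, and its Smith normal form has invariant factors (1,1,1,1).

Computing H_k = (kernel of ∂_k) / (image of ∂_{k+1}):

  H_0: rank C_0 − rank ∂_1 = 9 − 8 = 1, and the invariant factors of ∂_1 are all 1, so H_0 ≅ Z.

H_0 = Z.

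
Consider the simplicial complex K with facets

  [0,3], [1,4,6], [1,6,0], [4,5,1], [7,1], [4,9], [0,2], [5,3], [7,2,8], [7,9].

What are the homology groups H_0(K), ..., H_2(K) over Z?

H_0 ≅ Z,  H_1 ≅ Z^3,  H_2 = 0.

Fix the vertex order 0 < 1 < 2 < 3 < 4 < 5 < 6 < 7 < 8 < 9 and write every simplex with vertices in increasing order. Then dim K = 2 and the simplices of K are:

  0-simplices (10): [0], [1], [2], [3], [4], [5], [6], [7], [8], [9]
  1-simplices (16): [0,1], [0,2], [0,3], [0,6], [1,4], [1,5], [1,6], [1,7], [2,7], [2,8], [3,5], [4,5], [4,6], [4,9], [7,8], [7,9]
  2-simplices (4): [0,1,6], [1,4,5], [1,4,6], [2,7,8]

giving chain groups C_0 ≅ Z^10, C_1 ≅ Z^16, C_2 ≅ Z^4.

The boundary map ∂_1: C_1 → C_0 sends each edge [p,q] (with p < q) to q − p.
As a 10×16 matrix over Z this has rank 9, with invariant factors (1,1,1,1,1,1,1,1,1).

∂_2: C_2 → C_1 acts by ∂[p,q,r] = [q,r] − [p,r] + [p,q]. For instance
  ∂[1,4,6] = [4,6] − [1,6] + [1,4],
  ∂[2,7,8] = [7,8] − [2,8] + [2,7].
As a 16×4 matrix over Z this has rank 4, with invariant factors (1,1,1,1).

Computing H_k = (kernel of ∂_k) / (image of ∂_{k+1}):

  H_0: rank C_0 − rank ∂_1 = 10 − 9 = 1, and the invariant factors of ∂_1 are all 1, so H_0 = Z.
  H_1: rank ker ∂_1 − rank ∂_2 = (16 − 9) − 4 = 3, and the invariant factors of ∂_2 are all 1, so H_1 = Z^3.
  H_2: rank ker ∂_2 − rank ∂_3 = (4 − 4) − 0 = 0, and there is no ∂_3, so H_2 = 0.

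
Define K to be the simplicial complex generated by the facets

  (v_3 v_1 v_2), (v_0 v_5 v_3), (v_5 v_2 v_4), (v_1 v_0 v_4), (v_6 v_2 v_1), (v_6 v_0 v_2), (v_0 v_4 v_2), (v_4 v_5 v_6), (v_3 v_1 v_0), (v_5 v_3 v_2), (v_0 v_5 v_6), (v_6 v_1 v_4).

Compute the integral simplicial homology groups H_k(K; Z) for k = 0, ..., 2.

Fix the vertex order v_0 < v_1 < v_2 < v_3 < v_4 < v_5 < v_6 and write every simplex with vertices in increasing order. Then dim K = 2 and the simplices of K are:

  0-simplices (7): [v_0], [v_1], [v_2], [v_3], [v_4], [v_5], [v_6]
  1-simplices (18): (18 of them)
  2-simplices (12): (12 of them)

giving chain groups C_0 ≅ Z^7, C_1 ≅ Z^18, C_2 ≅ Z^12.

The boundary map ∂_1: C_1 → C_0 maps an edge to its endpoints' difference, ∂[p,q] = q − p.
The 7×18 boundary matrix has rank 6 and Smith normal form diag(1,1,1,1,1,1).

∂_2: C_2 → C_1 sends each 2-simplex [p,q,r] to [q,r] − [p,r] + [p,q]. For instance
  ∂[v_4,v_5,v_6] = [v_5,v_6] − [v_4,v_6] + [v_4,v_5],
  ∂[v_0,v_2,v_6] = [v_2,v_6] − [v_0,v_6] + [v_0,v_2].
As a 18×12 matrix over Z this has rank 12, with invariant factors (1,1,1,1,1,1,1,1,1,1,1,2).

Computing H_k = (kernel of ∂_k) / (image of ∂_{k+1}):

  H_0: rank C_0 − rank ∂_1 = 7 − 6 = 1, and the invariant factors of ∂_1 are all 1, so H_0 = Z.
  H_1: rank ker ∂_1 − rank ∂_2 = (18 − 6) − 12 = 0, and ∂_2 has invariant factor 2 > 1, so H_1 = Z/2.
  H_2: rank ker ∂_2 − rank ∂_3 = (12 − 12) − 0 = 0, and there is no ∂_3, so H_2 = 0.

As a check, the Euler characteristic is 7 − 18 + 12 = 1, which agrees with 1 − 0 + 0 = 1.

H_0 ≅ Z,  H_1 ≅ Z/2,  H_2 = 0.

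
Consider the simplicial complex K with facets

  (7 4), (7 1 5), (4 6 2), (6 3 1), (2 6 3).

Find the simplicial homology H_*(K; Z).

H_0 ≅ Z,  H_1 ≅ Z,  H_2 = 0.

Fix the vertex order 1 < 2 < 3 < 4 < 5 < 6 < 7 and write every simplex with vertices in increasing order. Then dim K = 2 and the simplices of K are:

  0-simplices (7): [1], [2], [3], [4], [5], [6], [7]
  1-simplices (11): [1,3], [1,5], [1,6], [1,7], [2,3], [2,4], [2,6], [3,6], [4,6], [4,7], [5,7]
  2-simplices (4): [1,3,6], [1,5,7], [2,3,6], [2,4,6]

so the chain groups are C_0 ≅ Z^7, C_1 ≅ Z^11, C_2 ≅ Z^4.

The boundary map ∂_1: C_1 → C_0 sends each edge [p,q] (with p < q) to q − p. For instance
  ∂[5,7] = [7] − [5].
The resulting 7×11 matrix has rank 6, and its Smith normal form has invariant factors (1,1,1,1,1,1).

Boundary ∂_2: C_2 → C_1 sends each 2-simplex [p,q,r] to [q,r] − [p,r] + [p,q]. For instance
  ∂[1,5,7] = [5,7] − [1,7] + [1,5],
  ∂[2,3,6] = [3,6] − [2,6] + [2,3].
The resulting 11×4 matrix has rank 4, and its Smith normal form has invariant factors (1,1,1,1).

From H_k ≅ ker(∂_k) / im(∂_{k+1}) we obtain:

  H_0: rank C_0 − rank ∂_1 = 7 − 6 = 1, and the invariant factors of ∂_1 are all 1, so H_0 ≅ Z.
  H_1: rank ker ∂_1 − rank ∂_2 = (11 − 6) − 4 = 1, and the invariant factors of ∂_2 are all 1, so H_1 ≅ Z.
  H_2: rank ker ∂_2 − rank ∂_3 = (4 − 4) − 0 = 0, and there is no ∂_3, so H_2 ≅ 0.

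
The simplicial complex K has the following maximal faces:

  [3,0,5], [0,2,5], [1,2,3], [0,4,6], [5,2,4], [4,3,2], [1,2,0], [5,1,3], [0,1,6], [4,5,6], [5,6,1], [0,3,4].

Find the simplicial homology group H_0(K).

K has 7 vertices, 18 edges, 12 triangles.
rank ∂_0 = 0, rank ∂_1 = 6 ⇒ b_0 = 7 − 0 − 6 = 1; all invariant factors of ∂_1 are 1 so no torsion. So H_0 ≅ Z.

H_0 = Z.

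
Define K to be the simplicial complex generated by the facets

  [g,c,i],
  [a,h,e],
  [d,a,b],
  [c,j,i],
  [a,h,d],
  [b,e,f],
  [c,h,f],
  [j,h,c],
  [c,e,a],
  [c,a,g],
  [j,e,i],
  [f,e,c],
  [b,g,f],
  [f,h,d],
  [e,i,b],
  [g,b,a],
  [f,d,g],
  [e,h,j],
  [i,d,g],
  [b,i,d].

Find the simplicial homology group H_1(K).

H_1 = Z ⊕ Z/2.

Order the vertices as a < b < c < d < e < f < g < h < i < j. Listing each simplex with vertices in this order, K has dimension 2 with simplices:

  0-simplices (10): a, b, c, d, e, f, g, h, i, j
  1-simplices (30): ab, ac, ad, ae, ag, ah, bd, be, bf, bg, bi, ce, cf, cg, ch, ci, cj, df, dg, dh, di, ef, eh, ei, ej, fg, fh, gi, hj, ij
  2-simplices (20): abd, abg, ace, acg, adh, aeh, bdi, bef, bei, bfg, cef, cfh, cgi, chj, cij, dfg, dfh, dgi, ehj, eij

Hence C_0 ≅ Z^10, C_1 ≅ Z^30, C_2 ≅ Z^20.

∂_1: C_1 → C_0 is given by ∂[p,q] = [q] − [p].
The 10×30 boundary matrix has rank 9 and Smith normal form diag(1,1,1,1,1,1,1,1,1).

The boundary map ∂_2: C_2 → C_1 sends each 2-simplex [p,q,r] to [q,r] − [p,r] + [p,q]. For instance
  ∂ehj = hj − ej + eh,
  ∂dgi = gi − di + dg.
The 30×20 boundary matrix has rank 20 and Smith normal form diag(1,1,1,1,1,1,1,1,1,1,1,1,1,1,1,1,1,1,1,2).

Reading off H_k = ker ∂_k / im ∂_{k+1}:

  H_1: rank ker ∂_1 − rank ∂_2 = (30 − 9) − 20 = 1, and ∂_2 has invariant factor 2 > 1, so H_1 = Z ⊕ Z/2.

(K is a triangulation of the Klein bottle.)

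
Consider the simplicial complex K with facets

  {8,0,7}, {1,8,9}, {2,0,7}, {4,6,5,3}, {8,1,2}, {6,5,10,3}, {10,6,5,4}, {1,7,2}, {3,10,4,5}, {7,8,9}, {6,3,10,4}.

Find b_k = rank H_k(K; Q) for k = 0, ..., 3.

b_0 = 2, b_1 = 1, b_2 = 0, b_3 = 1.

Fix the vertex order 0 < 1 < 2 < 3 < 4 < 5 < 6 < 7 < 8 < 9 < 10 and write every simplex with vertices in increasing order. Then dim K = 3 and the simplices of K are:

  0-simplices (11): [0], [1], [2], [3], [4], [5], [6], [7], [8], [9], [10]
  1-simplices (22): [0,2], [0,7], [0,8], [1,2], [1,7], [1,8], [1,9], [2,7], [2,8], [3,4], [3,5], [3,6], [3,10], [4,5], [4,6], [4,10], [5,6], [5,10], [6,10], [7,8], [7,9], [8,9]
  2-simplices (16): [0,2,7], [0,7,8], [1,2,7], [1,2,8], [1,8,9], [3,4,5], [3,4,6], [3,4,10], [3,5,6], [3,5,10], [3,6,10], [4,5,6], [4,5,10], [4,6,10], [5,6,10], [7,8,9]
  3-simplices (5): [3,4,5,6], [3,4,5,10], [3,4,6,10], [3,5,6,10], [4,5,6,10]

so the chain groups are C_0 ≅ Z^11, C_1 ≅ Z^22, C_2 ≅ Z^16, C_3 ≅ Z^5.

Boundary ∂_1: C_1 → C_0 maps an edge to its endpoints' difference, ∂[p,q] = q − p. For instance
  ∂[1,7] = [7] − [1].
The resulting 11×22 matrix has rank 9, and its Smith normal form has invariant factors (1,1,1,1,1,1,1,1,1).

The boundary map ∂_2: C_2 → C_1 maps a triangle to the signed sum of its edges. For instance
  ∂[1,2,7] = [2,7] − [1,7] + [1,2],
  ∂[7,8,9] = [8,9] − [7,9] + [7,8].
This gives a 22×16 integer matrix of rank 12; reducing to Smith normal form yields diagonal entries (1,1,1,1,1,1,1,1,1,1,1,1).

Boundary ∂_3: C_3 → C_2 sends each 3-simplex σ to the alternating sum Σ_i (−1)^i (σ with its i-th vertex removed). For instance
  ∂[3,4,6,10] = [4,6,10] − [3,6,10] + [3,4,10] − [3,4,6],
  ∂[3,4,5,10] = [4,5,10] − [3,5,10] + [3,4,10] − [3,4,5].
The 16×5 boundary matrix has rank 4 and Smith normal form diag(1,1,1,1).

Reading off H_k = ker ∂_k / im ∂_{k+1}:

  H_0: rank C_0 − rank ∂_1 = 11 − 9 = 2, and the invariant factors of ∂_1 are all 1, so H_0 = Z^2.
  H_1: rank ker ∂_1 − rank ∂_2 = (22 − 9) − 12 = 1, and the invariant factors of ∂_2 are all 1, so H_1 = Z.
  H_2: rank ker ∂_2 − rank ∂_3 = (16 − 12) − 4 = 0, and the invariant factors of ∂_3 are all 1, so H_2 = 0.
  H_3: rank ker ∂_3 − rank ∂_4 = (5 − 4) − 0 = 1, and there is no ∂_4, so H_3 = Z.

Hence the Betti numbers are b_0 = 2, b_1 = 1, b_2 = 0, b_3 = 1.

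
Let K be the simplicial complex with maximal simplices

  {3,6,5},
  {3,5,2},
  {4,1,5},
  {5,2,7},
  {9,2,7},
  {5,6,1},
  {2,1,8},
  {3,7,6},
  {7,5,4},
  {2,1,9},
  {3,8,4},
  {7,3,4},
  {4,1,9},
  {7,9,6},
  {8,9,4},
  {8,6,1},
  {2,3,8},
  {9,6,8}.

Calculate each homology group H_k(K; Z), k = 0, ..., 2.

H_0 = Z,  H_1 = Z × Z/2,  H_2 = 0.

We work with the vertex ordering 1 < 2 < 3 < 4 < 5 < 6 < 7 < 8 < 9. The simplices of K, each written with vertices in increasing order, are:

  0-simplices (9): [1], [2], [3], [4], [5], [6], [7], [8], [9]
  1-simplices (27): (27 of them)
  2-simplices (18): [1,2,8], [1,2,9], [1,4,5], [1,4,9], [1,5,6], [1,6,8], [2,3,5], [2,3,8], [2,5,7], [2,7,9], [3,4,7], [3,4,8], [3,5,6], [3,6,7], [4,5,7], [4,8,9], [6,7,9], [6,8,9]

Hence C_0 ≅ Z^9, C_1 ≅ Z^27, C_2 ≅ Z^18.

∂_1: C_1 → C_0 is given by ∂[p,q] = [q] − [p].
This gives a 9×27 integer matrix of rank 8; reducing to Smith normal form yields diagonal entries (1,1,1,1,1,1,1,1).

The boundary map ∂_2: C_2 → C_1 acts by ∂[p,q,r] = [q,r] − [p,r] + [p,q]. For instance
  ∂[2,5,7] = [5,7] − [2,7] + [2,5],
  ∂[1,2,8] = [2,8] − [1,8] + [1,2].
The 27×18 boundary matrix has rank 18 and Smith normal form diag(1,1,1,1,1,1,1,1,1,1,1,1,1,1,1,1,1,2).

Reading off H_k = ker ∂_k / im ∂_{k+1}:

  H_0: rank C_0 − rank ∂_1 = 9 − 8 = 1, and the invariant factors of ∂_1 are all 1, so H_0 ≅ Z.
  H_1: rank ker ∂_1 − rank ∂_2 = (27 − 8) − 18 = 1, and ∂_2 has invariant factor 2 > 1, so H_1 ≅ Z × Z/2.
  H_2: rank ker ∂_2 − rank ∂_3 = (18 − 18) − 0 = 0, and there is no ∂_3, so H_2 ≅ 0.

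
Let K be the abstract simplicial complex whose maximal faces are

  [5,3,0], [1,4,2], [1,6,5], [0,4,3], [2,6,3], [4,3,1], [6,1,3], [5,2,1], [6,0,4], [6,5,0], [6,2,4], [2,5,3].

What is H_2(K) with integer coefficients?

H_2 ≅ 0.

K has 7 vertices, 18 edges, 12 triangles.
rank ∂_2 = 12, rank ∂_3 = 0 ⇒ b_2 = 12 − 12 − 0 = 0. So H_2 = 0.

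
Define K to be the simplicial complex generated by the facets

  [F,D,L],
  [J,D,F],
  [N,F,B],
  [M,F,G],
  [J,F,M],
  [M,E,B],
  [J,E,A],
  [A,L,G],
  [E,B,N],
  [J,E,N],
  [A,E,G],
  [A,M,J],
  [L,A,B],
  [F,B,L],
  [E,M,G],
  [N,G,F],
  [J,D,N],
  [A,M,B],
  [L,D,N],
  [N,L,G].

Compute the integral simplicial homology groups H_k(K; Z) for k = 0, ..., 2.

Fix the vertex order A < B < D < E < F < G < J < L < M < N and write every simplex with vertices in increasing order. Then dim K = 2 and the simplices of K are:

  0-simplices (10): A, B, D, E, F, G, J, L, M, N
  1-simplices (30): AB, AE, AG, AJ, AL, AM, BE, BF, BL, BM, BN, DF, DJ, DL, DN, EG, EJ, EM, EN, FG, FJ, FL, FM, FN, GL, GM, GN, JM, JN, LN
  2-simplices (20): ABL, ABM, AEG, AEJ, AGL, AJM, BEM, BEN, BFL, BFN, DFJ, DFL, DJN, DLN, EGM, EJN, FGM, FGN, FJM, GLN

giving chain groups C_0 ≅ Z^10, C_1 ≅ Z^30, C_2 ≅ Z^20.

The boundary map ∂_1: C_1 → C_0 is given by ∂[p,q] = [q] − [p].
This gives a 10×30 integer matrix of rank 9; reducing to Smith normal form yields diagonal entries (1,1,1,1,1,1,1,1,1).

∂_2: C_2 → C_1 acts by ∂[p,q,r] = [q,r] − [p,r] + [p,q]. For instance
  ∂BFL = FL − BL + BF,
  ∂FJM = JM − FM + FJ.
As a 30×20 matrix over Z this has rank 20, with invariant factors (1,1,1,1,1,1,1,1,1,1,1,1,1,1,1,1,1,1,1,2).

From H_k ≅ ker(∂_k) / im(∂_{k+1}) we obtain:

  H_0: rank C_0 − rank ∂_1 = 10 − 9 = 1, and the invariant factors of ∂_1 are all 1, so H_0 ≅ Z.
  H_1: rank ker ∂_1 − rank ∂_2 = (30 − 9) − 20 = 1, and ∂_2 has invariant factor 2 > 1, so H_1 ≅ Z ⊕ Z/2Z.
  H_2: rank ker ∂_2 − rank ∂_3 = (20 − 20) − 0 = 0, and there is no ∂_3, so H_2 ≅ 0.

(K is a triangulation of the Klein bottle.)

H_0 = Z,  H_1 = Z ⊕ Z/2Z,  H_2 = 0.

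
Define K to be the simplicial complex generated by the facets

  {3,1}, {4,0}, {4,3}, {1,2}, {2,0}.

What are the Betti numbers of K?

b_0 = 1, b_1 = 1.

Fix the vertex order 0 < 1 < 2 < 3 < 4 and write every simplex with vertices in increasing order. Then dim K = 1 and the simplices of K are:

  0-simplices (5): [0], [1], [2], [3], [4]
  1-simplices (5): [0,2], [0,4], [1,2], [1,3], [3,4]

so the chain groups are C_0 ≅ Z^5, C_1 ≅ Z^5.

The boundary map ∂_1: C_1 → C_0 sends each edge [p,q] (with p < q) to q − p. For instance
  ∂[0,2] = [2] − [0].
The resulting 5×5 matrix has rank 4, and its Smith normal form has invariant factors (1,1,1,1).

Computing H_k = (kernel of ∂_k) / (image of ∂_{k+1}):

  H_0: rank C_0 − rank ∂_1 = 5 − 4 = 1, and the invariant factors of ∂_1 are all 1, so H_0 ≅ Z.
  H_1: rank ker ∂_1 − rank ∂_2 = (5 − 4) − 0 = 1, and there is no ∂_2, so H_1 ≅ Z.

As a check, the Euler characteristic is 5 − 5 = 0, which agrees with 1 − 1 = 0.

Hence the Betti numbers are b_0 = 1, b_1 = 1.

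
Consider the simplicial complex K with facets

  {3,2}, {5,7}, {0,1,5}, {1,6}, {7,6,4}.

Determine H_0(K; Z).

Take the total order 0 < 1 < 2 < 3 < 4 < 5 < 6 < 7 on the vertex set. Then K (dimension 2) consists of the simplices:

  0-simplices (8): [0], [1], [2], [3], [4], [5], [6], [7]
  1-simplices (9): [0,1], [0,5], [1,5], [1,6], [2,3], [4,6], [4,7], [5,7], [6,7]
  2-simplices (2): [0,1,5], [4,6,7]

so the chain groups are C_0 ≅ Z^8, C_1 ≅ Z^9, C_2 ≅ Z^2.

∂_1: C_1 → C_0 is given by ∂[p,q] = [q] − [p].
The 8×9 boundary matrix has rank 6 and Smith normal form diag(1,1,1,1,1,1).

The boundary map ∂_2: C_2 → C_1 acts by ∂[p,q,r] = [q,r] − [p,r] + [p,q]. For instance
  ∂[4,6,7] = [6,7] − [4,7] + [4,6],
  ∂[0,1,5] = [1,5] − [0,5] + [0,1].
This gives a 9×2 integer matrix of rank 2; reducing to Smith normal form yields diagonal entries (1,1).

Computing H_k = (kernel of ∂_k) / (image of ∂_{k+1}):

  H_0: rank C_0 − rank ∂_1 = 8 − 6 = 2, and the invariant factors of ∂_1 are all 1, so H_0 = Z^2.

H_0 ≅ Z^2.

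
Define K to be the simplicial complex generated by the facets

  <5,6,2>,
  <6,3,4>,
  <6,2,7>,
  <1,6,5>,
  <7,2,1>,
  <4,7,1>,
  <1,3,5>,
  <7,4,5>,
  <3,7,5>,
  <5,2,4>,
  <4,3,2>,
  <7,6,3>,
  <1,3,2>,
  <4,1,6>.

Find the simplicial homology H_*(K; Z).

H_0 ≅ Z,  H_1 ≅ Z^2,  H_2 ≅ Z.

Take the total order 1 < 2 < 3 < 4 < 5 < 6 < 7 on the vertex set. Then K (dimension 2) consists of the simplices:

  0-simplices (7): [1], [2], [3], [4], [5], [6], [7]
  1-simplices (21): [1,2], [1,3], [1,4], [1,5], [1,6], [1,7], [2,3], [2,4], [2,5], [2,6], [2,7], [3,4], [3,5], [3,6], [3,7], [4,5], [4,6], [4,7], [5,6], [5,7], [6,7]
  2-simplices (14): [1,2,3], [1,2,7], [1,3,5], [1,4,6], [1,4,7], [1,5,6], [2,3,4], [2,4,5], [2,5,6], [2,6,7], [3,4,6], [3,5,7], [3,6,7], [4,5,7]

so the chain groups are C_0 ≅ Z^7, C_1 ≅ Z^21, C_2 ≅ Z^14.

The boundary map ∂_1: C_1 → C_0 sends each edge [p,q] (with p < q) to q − p. For instance
  ∂[3,5] = [5] − [3].
This gives a 7×21 integer matrix of rank 6; reducing to Smith normal form yields diagonal entries (1,1,1,1,1,1).

The boundary map ∂_2: C_2 → C_1 maps a triangle to the signed sum of its edges. For instance
  ∂[1,4,6] = [4,6] − [1,6] + [1,4],
  ∂[4,5,7] = [5,7] − [4,7] + [4,5].
As a 21×14 matrix over Z this has rank 13, with invariant factors (1,1,1,1,1,1,1,1,1,1,1,1,1).

Now H_k = ker ∂_k / im ∂_{k+1}, so:

  H_0: rank C_0 − rank ∂_1 = 7 − 6 = 1, and the invariant factors of ∂_1 are all 1, so H_0 = Z.
  H_1: rank ker ∂_1 − rank ∂_2 = (21 − 6) − 13 = 2, and the invariant factors of ∂_2 are all 1, so H_1 = Z^2.
  H_2: rank ker ∂_2 − rank ∂_3 = (14 − 13) − 0 = 1, and there is no ∂_3, so H_2 = Z.

As a check, the Euler characteristic is 7 − 21 + 14 = 0, which agrees with 1 − 2 + 1 = 0.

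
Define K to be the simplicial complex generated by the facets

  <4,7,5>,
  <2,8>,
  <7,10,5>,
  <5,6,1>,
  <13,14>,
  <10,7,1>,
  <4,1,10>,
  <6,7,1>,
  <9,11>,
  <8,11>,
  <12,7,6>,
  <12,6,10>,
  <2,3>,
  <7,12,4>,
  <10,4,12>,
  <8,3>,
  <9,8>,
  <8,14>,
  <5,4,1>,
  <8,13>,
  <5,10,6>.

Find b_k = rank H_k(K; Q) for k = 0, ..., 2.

K has 14 vertices, 27 edges, 12 triangles.
rank ∂_0 = 0, rank ∂_1 = 12 ⇒ b_0 = 14 − 0 − 12 = 2; all invariant factors of ∂_1 are 1 so no torsion. So H_0 = Z^2.
rank ∂_1 = 12, rank ∂_2 = 12 ⇒ b_1 = 27 − 12 − 12 = 3; ∂_2 has invariant factor(s) [2] giving torsion. So H_1 = Z^3 × Z/2.
rank ∂_2 = 12, rank ∂_3 = 0 ⇒ b_2 = 12 − 12 − 0 = 0. So H_2 = 0.

b_0 = 2, b_1 = 3, b_2 = 0.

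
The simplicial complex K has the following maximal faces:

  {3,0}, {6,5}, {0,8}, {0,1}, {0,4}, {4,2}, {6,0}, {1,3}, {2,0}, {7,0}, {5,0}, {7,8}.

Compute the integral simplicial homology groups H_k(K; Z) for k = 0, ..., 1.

K has 9 vertices, 12 edges.
rank ∂_0 = 0, rank ∂_1 = 8 ⇒ b_0 = 9 − 0 − 8 = 1; all invariant factors of ∂_1 are 1 so no torsion. So H_0 = Z.
rank ∂_1 = 8, rank ∂_2 = 0 ⇒ b_1 = 12 − 8 − 0 = 4. So H_1 = Z^4.

H_0 ≅ Z,  H_1 ≅ Z^4.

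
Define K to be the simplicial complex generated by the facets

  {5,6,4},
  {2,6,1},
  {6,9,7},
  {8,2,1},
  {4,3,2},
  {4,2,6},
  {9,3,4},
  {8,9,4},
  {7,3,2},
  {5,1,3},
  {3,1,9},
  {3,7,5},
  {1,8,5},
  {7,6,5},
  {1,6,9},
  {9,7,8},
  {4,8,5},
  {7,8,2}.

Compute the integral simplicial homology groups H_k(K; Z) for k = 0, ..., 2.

H_0 ≅ Z,  H_1 ≅ Z^2,  H_2 ≅ Z.

We work with the vertex ordering 1 < 2 < 3 < 4 < 5 < 6 < 7 < 8 < 9. The simplices of K, each written with vertices in increasing order, are:

  0-simplices (9): [1], [2], [3], [4], [5], [6], [7], [8], [9]
  1-simplices (27): (27 of them)
  2-simplices (18): [1,2,6], [1,2,8], [1,3,5], [1,3,9], [1,5,8], [1,6,9], [2,3,4], [2,3,7], [2,4,6], [2,7,8], [3,4,9], [3,5,7], [4,5,6], [4,5,8], [4,8,9], [5,6,7], [6,7,9], [7,8,9]

giving chain groups C_0 ≅ Z^9, C_1 ≅ Z^27, C_2 ≅ Z^18.

The boundary map ∂_1: C_1 → C_0 sends each edge [p,q] (with p < q) to q − p.
The 9×27 boundary matrix has rank 8 and Smith normal form diag(1,1,1,1,1,1,1,1).

Boundary ∂_2: C_2 → C_1 acts by ∂[p,q,r] = [q,r] − [p,r] + [p,q]. For instance
  ∂[2,3,4] = [3,4] − [2,4] + [2,3],
  ∂[1,6,9] = [6,9] − [1,9] + [1,6].
This gives a 27×18 integer matrix of rank 17; reducing to Smith normal form yields diagonal entries (1,1,1,1,1,1,1,1,1,1,1,1,1,1,1,1,1).

Reading off H_k = ker ∂_k / im ∂_{k+1}:

  H_0: rank C_0 − rank ∂_1 = 9 − 8 = 1, and the invariant factors of ∂_1 are all 1, so H_0 ≅ Z.
  H_1: rank ker ∂_1 − rank ∂_2 = (27 − 8) − 17 = 2, and the invariant factors of ∂_2 are all 1, so H_1 ≅ Z^2.
  H_2: rank ker ∂_2 − rank ∂_3 = (18 − 17) − 0 = 1, and there is no ∂_3, so H_2 ≅ Z.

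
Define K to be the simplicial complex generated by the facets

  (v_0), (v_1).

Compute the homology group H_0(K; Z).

Take the total order v_0 < v_1 on the vertex set. Then K (dimension 0) consists of the simplices:

  0-simplices (2): [v_0], [v_1]

so the chain groups are C_0 ≅ Z^2.

From H_k ≅ ker(∂_k) / im(∂_{k+1}) we obtain:

  H_0: rank C_0 − rank ∂_1 = 2 − 0 = 2, and there is no ∂_1, so H_0 ≅ Z^2.

(K is a triangulation of a set of 2 points.)

H_0 = Z^2.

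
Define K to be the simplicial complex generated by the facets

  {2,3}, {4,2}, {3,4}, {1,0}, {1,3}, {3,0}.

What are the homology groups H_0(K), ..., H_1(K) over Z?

H_0 ≅ Z,  H_1 ≅ Z^2.

Take the total order 0 < 1 < 2 < 3 < 4 on the vertex set. Then K (dimension 1) consists of the simplices:

  0-simplices (5): [0], [1], [2], [3], [4]
  1-simplices (6): [0,1], [0,3], [1,3], [2,3], [2,4], [3,4]

so the chain groups are C_0 ≅ Z^5, C_1 ≅ Z^6.

∂_1: C_1 → C_0 is given by ∂[p,q] = [q] − [p]. For instance
  ∂[0,3] = [3] − [0].
The 5×6 boundary matrix has rank 4 and Smith normal form diag(1,1,1,1).

Reading off H_k = ker ∂_k / im ∂_{k+1}:

  H_0: rank C_0 − rank ∂_1 = 5 − 4 = 1, and the invariant factors of ∂_1 are all 1, so H_0 = Z.
  H_1: rank ker ∂_1 − rank ∂_2 = (6 − 4) − 0 = 2, and there is no ∂_2, so H_1 = Z^2.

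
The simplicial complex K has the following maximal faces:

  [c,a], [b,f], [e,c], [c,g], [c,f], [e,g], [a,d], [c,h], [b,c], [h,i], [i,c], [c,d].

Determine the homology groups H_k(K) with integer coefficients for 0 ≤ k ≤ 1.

H_0 = Z,  H_1 = Z^4.

Fix the vertex order a < b < c < d < e < f < g < h < i and write every simplex with vertices in increasing order. Then dim K = 1 and the simplices of K are:

  0-simplices (9): a, b, c, d, e, f, g, h, i
  1-simplices (12): ac, ad, bc, bf, cd, ce, cf, cg, ch, ci, eg, hi

so the chain groups are C_0 ≅ Z^9, C_1 ≅ Z^12.

∂_1: C_1 → C_0 sends each edge [p,q] (with p < q) to q − p.
This gives a 9×12 integer matrix of rank 8; reducing to Smith normal form yields diagonal entries (1,1,1,1,1,1,1,1).

Computing H_k = (kernel of ∂_k) / (image of ∂_{k+1}):

  H_0: rank C_0 − rank ∂_1 = 9 − 8 = 1, and the invariant factors of ∂_1 are all 1, so H_0 ≅ Z.
  H_1: rank ker ∂_1 − rank ∂_2 = (12 − 8) − 0 = 4, and there is no ∂_2, so H_1 ≅ Z^4.

As a check, the Euler characteristic is 9 − 12 = -3, which agrees with 1 − 4 = -3.
(K is a triangulation of a wedge of 4 circles.)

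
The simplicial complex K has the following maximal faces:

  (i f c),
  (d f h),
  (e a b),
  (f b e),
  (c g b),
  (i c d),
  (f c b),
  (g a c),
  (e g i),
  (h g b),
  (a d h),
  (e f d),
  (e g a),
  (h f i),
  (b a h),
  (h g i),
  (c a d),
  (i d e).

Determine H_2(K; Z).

Take the total order a < b < c < d < e < f < g < h < i on the vertex set. Then K (dimension 2) consists of the simplices:

  0-simplices (9): a, b, c, d, e, f, g, h, i
  1-simplices (27): ab, ac, ad, ae, ag, ah, bc, be, bf, bg, bh, cd, cf, cg, ci, de, df, dh, di, ef, eg, ei, fh, fi, gh, gi, hi
  2-simplices (18): abe, abh, acd, acg, adh, aeg, bcf, bcg, bef, bgh, cdi, cfi, def, dei, dfh, egi, fhi, ghi

so the chain groups are C_0 ≅ Z^9, C_1 ≅ Z^27, C_2 ≅ Z^18.

The boundary map ∂_1: C_1 → C_0 maps an edge to its endpoints' difference, ∂[p,q] = q − p.
The 9×27 boundary matrix has rank 8 and Smith normal form diag(1,1,1,1,1,1,1,1).

Boundary ∂_2: C_2 → C_1 acts by ∂[p,q,r] = [q,r] − [p,r] + [p,q]. For instance
  ∂dei = ei − di + de,
  ∂bgh = gh − bh + bg.
The resulting 27×18 matrix has rank 18, and its Smith normal form has invariant factors (1,1,1,1,1,1,1,1,1,1,1,1,1,1,1,1,1,2).

From H_k ≅ ker(∂_k) / im(∂_{k+1}) we obtain:

  H_2: rank ker ∂_2 − rank ∂_3 = (18 − 18) − 0 = 0, and there is no ∂_3, so H_2 ≅ 0.

(K is a triangulation of the Klein bottle.)

H_2 = 0.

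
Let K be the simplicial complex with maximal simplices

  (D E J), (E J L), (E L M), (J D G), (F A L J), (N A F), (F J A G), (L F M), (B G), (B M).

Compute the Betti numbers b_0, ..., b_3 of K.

We work with the vertex ordering A < B < D < E < F < G < J < L < M < N. The simplices of K, each written with vertices in increasing order, are:

  0-simplices (10): A, B, D, E, F, G, J, L, M, N
  1-simplices (21): AF, AG, AJ, AL, AN, BG, BM, DE, DG, DJ, EJ, EL, EM, FG, FJ, FL, FM, FN, GJ, JL, LM
  2-simplices (13): AFG, AFJ, AFL, AFN, AGJ, AJL, DEJ, DGJ, EJL, ELM, FGJ, FJL, FLM
  3-simplices (2): AFGJ, AFJL

so the chain groups are C_0 ≅ Z^10, C_1 ≅ Z^21, C_2 ≅ Z^13, C_3 ≅ Z^2.

Boundary ∂_1: C_1 → C_0 sends each edge [p,q] (with p < q) to q − p. For instance
  ∂AN = N − A.
The 10×21 boundary matrix has rank 9 and Smith normal form diag(1,1,1,1,1,1,1,1,1).

The boundary map ∂_2: C_2 → C_1 acts by ∂[p,q,r] = [q,r] − [p,r] + [p,q]. For instance
  ∂FLM = LM − FM + FL,
  ∂AFJ = FJ − AJ + AF.
The 21×13 boundary matrix has rank 11 and Smith normal form diag(1,1,1,1,1,1,1,1,1,1,1).

The boundary map ∂_3: C_3 → C_2 sends each 3-simplex σ to the alternating sum Σ_i (−1)^i (σ with its i-th vertex removed). For instance
  ∂AFGJ = FGJ − AGJ + AFJ − AFG,
  ∂AFJL = FJL − AJL + AFL − AFJ.
The resulting 13×2 matrix has rank 2, and its Smith normal form has invariant factors (1,1).

From H_k ≅ ker(∂_k) / im(∂_{k+1}) we obtain:

  H_0: rank C_0 − rank ∂_1 = 10 − 9 = 1, and the invariant factors of ∂_1 are all 1, so H_0 ≅ Z.
  H_1: rank ker ∂_1 − rank ∂_2 = (21 − 9) − 11 = 1, and the invariant factors of ∂_2 are all 1, so H_1 ≅ Z.
  H_2: rank ker ∂_2 − rank ∂_3 = (13 − 11) − 2 = 0, and the invariant factors of ∂_3 are all 1, so H_2 ≅ 0.
  H_3: rank ker ∂_3 − rank ∂_4 = (2 − 2) − 0 = 0, and there is no ∂_4, so H_3 ≅ 0.

As a check, the Euler characteristic is 10 − 21 + 13 − 2 = 0, which agrees with 1 − 1 + 0 − 0 = 0.

Hence the Betti numbers are b_0 = 1, b_1 = 1, b_2 = 0, b_3 = 0.

b_0 = 1, b_1 = 1, b_2 = 0, b_3 = 0.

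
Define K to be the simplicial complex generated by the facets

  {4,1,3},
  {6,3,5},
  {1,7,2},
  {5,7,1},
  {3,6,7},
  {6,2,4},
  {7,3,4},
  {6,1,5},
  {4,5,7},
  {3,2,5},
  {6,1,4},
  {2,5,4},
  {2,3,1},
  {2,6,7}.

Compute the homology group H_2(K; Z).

H_2 = Z.

We work with the vertex ordering 1 < 2 < 3 < 4 < 5 < 6 < 7. The simplices of K, each written with vertices in increasing order, are:

  0-simplices (7): [1], [2], [3], [4], [5], [6], [7]
  1-simplices (21): [1,2], [1,3], [1,4], [1,5], [1,6], [1,7], [2,3], [2,4], [2,5], [2,6], [2,7], [3,4], [3,5], [3,6], [3,7], [4,5], [4,6], [4,7], [5,6], [5,7], [6,7]
  2-simplices (14): [1,2,3], [1,2,7], [1,3,4], [1,4,6], [1,5,6], [1,5,7], [2,3,5], [2,4,5], [2,4,6], [2,6,7], [3,4,7], [3,5,6], [3,6,7], [4,5,7]

Hence C_0 ≅ Z^7, C_1 ≅ Z^21, C_2 ≅ Z^14.

The boundary map ∂_1: C_1 → C_0 is given by ∂[p,q] = [q] − [p]. For instance
  ∂[6,7] = [7] − [6].
This gives a 7×21 integer matrix of rank 6; reducing to Smith normal form yields diagonal entries (1,1,1,1,1,1).

Boundary ∂_2: C_2 → C_1 acts by ∂[p,q,r] = [q,r] − [p,r] + [p,q]. For instance
  ∂[3,5,6] = [5,6] − [3,6] + [3,5],
  ∂[1,2,7] = [2,7] − [1,7] + [1,2].
As a 21×14 matrix over Z this has rank 13, with invariant factors (1,1,1,1,1,1,1,1,1,1,1,1,1).

From H_k ≅ ker(∂_k) / im(∂_{k+1}) we obtain:

  H_2: rank ker ∂_2 − rank ∂_3 = (14 − 13) − 0 = 1, and there is no ∂_3, so H_2 ≅ Z.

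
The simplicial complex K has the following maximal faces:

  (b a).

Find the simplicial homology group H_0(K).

Fix the vertex order a < b and write every simplex with vertices in increasing order. Then dim K = 1 and the simplices of K are:

  0-simplices (2): a, b
  1-simplices (1): ab

so the chain groups are C_0 ≅ Z^2, C_1 ≅ Z^1.

∂_1: C_1 → C_0 sends each edge [p,q] (with p < q) to q − p. For instance
  ∂ab = b − a.
This gives a 2×1 integer matrix of rank 1; reducing to Smith normal form yields diagonal entries (1).

Computing H_k = (kernel of ∂_k) / (image of ∂_{k+1}):

  H_0: rank C_0 − rank ∂_1 = 2 − 1 = 1, and the invariant factors of ∂_1 are all 1, so H_0 = Z.

H_0 ≅ Z.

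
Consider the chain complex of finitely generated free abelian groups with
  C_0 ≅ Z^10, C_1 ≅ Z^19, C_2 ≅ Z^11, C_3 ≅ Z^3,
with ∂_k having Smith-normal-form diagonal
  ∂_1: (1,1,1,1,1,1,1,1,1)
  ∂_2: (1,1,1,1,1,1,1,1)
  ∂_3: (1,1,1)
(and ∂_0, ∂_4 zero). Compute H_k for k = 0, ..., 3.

H_0 ≅ Z,  H_1 ≅ Z^2,  H_2 = 0,  H_3 = 0.

H_0: b_0 = 10 − 0 − 9 = 1; torsion from ∂_1 factors > 1: none. So H_0 ≅ Z.
H_1: b_1 = 19 − 9 − 8 = 2; torsion from ∂_2 factors > 1: none. So H_1 ≅ Z^2.
H_2: b_2 = 11 − 8 − 3 = 0; torsion from ∂_3 factors > 1: none. So H_2 ≅ 0.
H_3: b_3 = 3 − 3 − 0 = 0; torsion from ∂_4 factors > 1: none. So H_3 ≅ 0.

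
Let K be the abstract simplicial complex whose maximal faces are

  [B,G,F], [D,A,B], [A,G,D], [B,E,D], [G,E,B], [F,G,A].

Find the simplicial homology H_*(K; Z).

Fix the vertex order A < B < D < E < F < G and write every simplex with vertices in increasing order. Then dim K = 2 and the simplices of K are:

  0-simplices (6): A, B, D, E, F, G
  1-simplices (12): AB, AD, AF, AG, BD, BE, BF, BG, DE, DG, EG, FG
  2-simplices (6): ABD, ADG, AFG, BDE, BEG, BFG

giving chain groups C_0 ≅ Z^6, C_1 ≅ Z^12, C_2 ≅ Z^6.

The boundary map ∂_1: C_1 → C_0 is given by ∂[p,q] = [q] − [p].
The resulting 6×12 matrix has rank 5, and its Smith normal form has invariant factors (1,1,1,1,1).

∂_2: C_2 → C_1 sends each 2-simplex [p,q,r] to [q,r] − [p,r] + [p,q]. For instance
  ∂BEG = EG − BG + BE,
  ∂AFG = FG − AG + AF.
The resulting 12×6 matrix has rank 6, and its Smith normal form has invariant factors (1,1,1,1,1,1).

Reading off H_k = ker ∂_k / im ∂_{k+1}:

  H_0: rank C_0 − rank ∂_1 = 6 − 5 = 1, and the invariant factors of ∂_1 are all 1, so H_0 ≅ Z.
  H_1: rank ker ∂_1 − rank ∂_2 = (12 − 5) − 6 = 1, and the invariant factors of ∂_2 are all 1, so H_1 ≅ Z.
  H_2: rank ker ∂_2 − rank ∂_3 = (6 − 6) − 0 = 0, and there is no ∂_3, so H_2 ≅ 0.

As a check, the Euler characteristic is 6 − 12 + 6 = 0, which agrees with 1 − 1 + 0 = 0.

H_0 ≅ Z,  H_1 ≅ Z,  H_2 = 0.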